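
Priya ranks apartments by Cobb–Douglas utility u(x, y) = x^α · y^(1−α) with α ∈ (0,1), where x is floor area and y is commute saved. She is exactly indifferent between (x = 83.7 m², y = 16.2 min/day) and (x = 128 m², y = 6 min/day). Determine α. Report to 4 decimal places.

α ≈ 0.7004

Indifference: 83.7^α · 16.2^(1−α) = 128^α · 6^(1−α).
Rearrange to (83.7/128)^α = (6/16.2)^(1−α) and take logs: α·-0.4247913 = (1−α)·-0.9932518.
So α/(1−α) = (-0.9932518)/(-0.4247913) = 2.3382113, and α = 2.3382113/3.3382113 ≈ 0.7004.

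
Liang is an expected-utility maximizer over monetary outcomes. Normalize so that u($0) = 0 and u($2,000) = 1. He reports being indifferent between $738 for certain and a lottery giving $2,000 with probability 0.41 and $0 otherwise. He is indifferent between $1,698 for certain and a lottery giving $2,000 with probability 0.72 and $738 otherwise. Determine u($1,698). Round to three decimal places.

First, u($738) = 0.41·u($2,000) + 0.59·u($0) = 0.41.
Chaining: u($1,698) = 0.72·1.00 + 0.28·0.41 = 0.8348.

0.835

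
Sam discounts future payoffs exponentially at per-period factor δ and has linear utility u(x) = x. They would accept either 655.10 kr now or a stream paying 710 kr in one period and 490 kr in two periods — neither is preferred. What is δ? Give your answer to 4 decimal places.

δ ≈ 0.6400

Present value of the stream is 710·δ + 490·δ². Indifference gives 710δ + 490δ² = 655.10.
Rearranged: 490δ² + 710δ − 655.10 = 0.
By the quadratic formula (taking the positive root), δ = (−710 + √1788096.00) / 980 ≈ 0.6400.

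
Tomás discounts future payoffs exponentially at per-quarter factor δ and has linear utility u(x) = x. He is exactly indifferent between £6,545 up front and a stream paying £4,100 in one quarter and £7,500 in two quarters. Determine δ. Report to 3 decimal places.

Present value of the stream is 4100·δ + 7500·δ². Indifference gives 4100δ + 7500δ² = 6545.
Rearranged: 7500δ² + 4100δ − 6545 = 0.
δ = (−4100 + √(4100² + 4·7500·6545)) / (2·7500) = (−4100 + √213160000.00) / 15000 ≈ 0.700.

δ ≈ 0.700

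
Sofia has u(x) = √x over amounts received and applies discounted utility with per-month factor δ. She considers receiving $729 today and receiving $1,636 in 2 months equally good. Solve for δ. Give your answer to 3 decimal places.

δ ≈ 0.817

The payoff in 2 months is discounted by δ^2, so u(729) = δ^2·u(1636) and δ^2 = u(729)/u(1636).
With u(x) = √x: δ^2 = √729/√1636 = √(729/1636) = 0.66753.
Hence δ = (0.66753)^(1/2) = 0.81703.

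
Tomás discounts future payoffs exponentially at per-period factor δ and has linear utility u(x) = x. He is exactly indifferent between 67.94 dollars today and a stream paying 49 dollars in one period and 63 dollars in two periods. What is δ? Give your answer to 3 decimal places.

δ ≈ 0.720

Equating present values: 67.94 = 49δ + 63δ².
So 63δ² + 49δ − 67.94 = 0.
The positive root is δ = [−49 + √(49² + 4·63·67.94)] / (2·63) = (−49 + 139.721)/126 ≈ 0.720.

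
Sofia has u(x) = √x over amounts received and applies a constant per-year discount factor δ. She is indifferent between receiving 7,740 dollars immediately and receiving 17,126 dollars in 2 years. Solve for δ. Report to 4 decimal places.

δ ≈ 0.8199

Equating discounted utilities: u(7740) = δ^2·u(17126) ⇒ δ^2 = u(7740)/u(17126).
With u(x) = √x: δ^2 = √7740/√17126 = √(7740/17126) = 0.67227.
Taking the square root: δ = 0.67227^(1/2) ≈ 0.8199.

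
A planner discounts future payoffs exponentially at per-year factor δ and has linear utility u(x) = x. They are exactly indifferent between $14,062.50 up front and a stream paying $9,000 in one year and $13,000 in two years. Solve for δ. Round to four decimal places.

δ ≈ 0.7500

Equating present values: 14062.50 = 9000δ + 13000δ².
So 13000δ² + 9000δ − 14062.50 = 0.
δ = (−9000 + √(9000² + 4·13000·14062.50)) / (2·13000) = (−9000 + √812250000.00) / 26000 ≈ 0.7500.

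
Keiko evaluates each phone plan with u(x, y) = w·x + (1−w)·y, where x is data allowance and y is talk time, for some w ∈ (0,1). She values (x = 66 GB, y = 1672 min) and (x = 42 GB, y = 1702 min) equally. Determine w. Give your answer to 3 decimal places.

Equating utilities: w·66 + (1−w)·1672 = w·42 + (1−w)·1702.
Collecting terms: w·24 = (1−w)·30.
The marginal rate of substitution is 30/24, so w = 30/(24+30) = 0.556.

w = 0.556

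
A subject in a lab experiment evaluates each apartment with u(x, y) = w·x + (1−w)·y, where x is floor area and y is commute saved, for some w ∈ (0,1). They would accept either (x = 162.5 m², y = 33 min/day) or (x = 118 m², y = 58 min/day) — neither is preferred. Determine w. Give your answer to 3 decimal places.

w = 0.360

Indifference: w·162.5 + (1−w)·33 = w·118 + (1−w)·58.
Rearranging, 44.5·w − 25·(1−w) = 0.
So w/(1−w) = 25/44.5 = 0.5618, giving w = 25/(44.5+25) = 0.360.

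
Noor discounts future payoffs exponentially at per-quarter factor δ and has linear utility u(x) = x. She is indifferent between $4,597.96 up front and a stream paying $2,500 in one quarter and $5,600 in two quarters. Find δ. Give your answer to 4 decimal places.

δ ≈ 0.7100

The stream is worth 2500δ + 5600δ² today, so 2500δ + 5600δ² = 4597.96.
Rearranged: 5600δ² + 2500δ − 4597.96 = 0.
δ = (−2500 + √(2500² + 4·5600·4597.96)) / (2·5600) = (−2500 + √109244304.00) / 11200 ≈ 0.7100.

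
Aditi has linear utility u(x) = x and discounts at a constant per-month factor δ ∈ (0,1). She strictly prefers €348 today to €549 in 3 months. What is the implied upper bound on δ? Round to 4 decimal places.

δ < 0.8590

The preference means 348 > δ^3·549.
Dividing by 549: δ^3 < 0.63388. Both sides are positive, so the cube root keeps the direction.
δ < 0.63388^(1/3) = 0.8590.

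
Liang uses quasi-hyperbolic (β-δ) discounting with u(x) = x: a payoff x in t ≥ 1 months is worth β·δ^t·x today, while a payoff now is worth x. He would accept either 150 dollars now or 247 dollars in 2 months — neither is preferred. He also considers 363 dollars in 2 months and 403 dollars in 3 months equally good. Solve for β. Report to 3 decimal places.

β ≈ 0.748

Both payoffs in the second observation are in the future, so β drops out: δ^2·363 = δ^3·403 ⇒ δ = 363/403 = 0.90074.
Substituting δ into 150 = β·δ^2·247: β = 150/(200.401) ≈ 0.748.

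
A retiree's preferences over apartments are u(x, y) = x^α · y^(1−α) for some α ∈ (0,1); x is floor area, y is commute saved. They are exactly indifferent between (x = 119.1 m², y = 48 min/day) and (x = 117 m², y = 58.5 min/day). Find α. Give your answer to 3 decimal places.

α ≈ 0.917

Set the two utilities equal: 119.1^α·48^(1−α) = 117^α·58.5^(1−α).
(119.1/117)^α = (58.5/48)^(1−α); take logs: α·ln(119.1/117) = (1−α)·ln(58.5/48), i.e. α·0.017790 = (1−α)·0.197826.
Thus α·(0.215616) = 0.197826, so α = 0.197826/0.215616 ≈ 0.917.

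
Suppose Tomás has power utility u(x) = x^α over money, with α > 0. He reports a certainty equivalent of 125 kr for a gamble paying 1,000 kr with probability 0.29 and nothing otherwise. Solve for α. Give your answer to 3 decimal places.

α ≈ 0.595

The lottery's expected utility is 0.29·u(1000) + 0.71·u(0) = 0.29·1000^α (since u(0) = 0 for α > 0).
Setting u(125) equal to that: 125^α = 0.29·1000^α ⇒ (125/1000)^α = 0.29.
Taking logs: α·ln(125/1000) = ln(0.29), so α = -1.237874 / -2.079442 ≈ 0.595.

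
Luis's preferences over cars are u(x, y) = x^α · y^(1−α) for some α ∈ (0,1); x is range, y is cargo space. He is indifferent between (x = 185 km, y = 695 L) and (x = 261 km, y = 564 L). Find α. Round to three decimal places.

α ≈ 0.378

The Cobb–Douglas utilities coincide, so 185^α·695^(1−α) = 261^α·564^(1−α).
Taking logs: α·ln 185 + (1−α)·ln 695 = α·ln 261 + (1−α)·ln 564, i.e. α·-0.344165 = (1−α)·-0.208858.
So α/(1−α) = (-0.208858)/(-0.344165) = 0.606854, and α = 0.606854/1.606854 ≈ 0.378.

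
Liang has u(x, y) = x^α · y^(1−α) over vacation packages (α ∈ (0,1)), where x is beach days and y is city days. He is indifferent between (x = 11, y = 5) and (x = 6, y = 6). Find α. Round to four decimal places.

α ≈ 0.2312

The Cobb–Douglas utilities coincide, so 11^α·5^(1−α) = 6^α·6^(1−α).
Taking logs: α·ln 11 + (1−α)·ln 5 = α·ln 6 + (1−α)·ln 6, i.e. α·0.6061358 = (1−α)·0.1823216.
Thus α·(0.7884574) = 0.1823216, so α = 0.1823216/0.7884574 ≈ 0.2312.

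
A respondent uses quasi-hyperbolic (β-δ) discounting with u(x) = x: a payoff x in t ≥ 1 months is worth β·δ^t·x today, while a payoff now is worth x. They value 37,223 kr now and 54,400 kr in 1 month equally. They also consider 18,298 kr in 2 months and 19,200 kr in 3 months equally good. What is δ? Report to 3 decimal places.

Both payoffs in the second observation are in the future, so β drops out: δ^2·18298 = δ^3·19200 ⇒ δ = 18298/19200 = 0.95302.

δ ≈ 0.953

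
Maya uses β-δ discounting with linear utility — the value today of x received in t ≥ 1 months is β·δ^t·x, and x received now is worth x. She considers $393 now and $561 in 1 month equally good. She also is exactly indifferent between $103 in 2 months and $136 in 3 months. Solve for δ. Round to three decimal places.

From the later pair, β·δ^2·103 = β·δ^3·136; dividing through, δ = 103/136 = 0.75735.

δ ≈ 0.757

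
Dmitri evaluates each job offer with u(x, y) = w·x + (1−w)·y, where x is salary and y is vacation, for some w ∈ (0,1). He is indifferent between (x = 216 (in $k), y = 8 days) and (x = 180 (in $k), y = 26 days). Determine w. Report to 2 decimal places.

w = 0.33

Equating utilities: w·216 + (1−w)·8 = w·180 + (1−w)·26.
Rearranging, 36·w − 18·(1−w) = 0.
So w/(1−w) = 18/36 = 0.5000, giving w = 18/(36+18) = 0.33.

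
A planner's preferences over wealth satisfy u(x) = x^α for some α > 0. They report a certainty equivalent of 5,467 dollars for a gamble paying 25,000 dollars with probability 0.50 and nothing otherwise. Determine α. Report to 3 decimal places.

α ≈ 0.456

The lottery's expected utility is 0.50·u(25000) + 0.50·u(0) = 0.50·25000^α (since u(0) = 0 for α > 0).
Setting u(5467) equal to that: 5467^α = 0.50·25000^α ⇒ (5467/25000)^α = 0.50.
Taking logs: α·ln(5467/25000) = ln(0.50), so α = -0.693147 / -1.520146 ≈ 0.456.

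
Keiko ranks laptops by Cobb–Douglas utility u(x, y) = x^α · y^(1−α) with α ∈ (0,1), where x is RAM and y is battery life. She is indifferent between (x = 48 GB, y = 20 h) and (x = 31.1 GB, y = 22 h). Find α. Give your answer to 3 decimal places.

α ≈ 0.180

Set the two utilities equal: 48^α·20^(1−α) = 31.1^α·22^(1−α).
Taking logs: α·ln 48 + (1−α)·ln 20 = α·ln 31.1 + (1−α)·ln 22, i.e. α·0.433993 = (1−α)·0.095310.
With A = 0.433993 and B = 0.095310: α·A = (1−α)·B, so α = B/(A+B) = 0.095310/0.529303 ≈ 0.180.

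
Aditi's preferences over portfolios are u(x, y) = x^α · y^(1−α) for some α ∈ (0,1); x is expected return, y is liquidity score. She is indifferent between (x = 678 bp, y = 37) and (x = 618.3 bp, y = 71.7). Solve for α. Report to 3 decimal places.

α ≈ 0.878

Indifference: 678^α · 37^(1−α) = 618.3^α · 71.7^(1−α).
Rearrange to (678/618.3)^α = (71.7/37)^(1−α) and take logs: α·0.092174 = (1−α)·0.661573.
So α/(1−α) = (0.661573)/(0.092174) = 7.177436, and α = 7.177436/8.177436 ≈ 0.878.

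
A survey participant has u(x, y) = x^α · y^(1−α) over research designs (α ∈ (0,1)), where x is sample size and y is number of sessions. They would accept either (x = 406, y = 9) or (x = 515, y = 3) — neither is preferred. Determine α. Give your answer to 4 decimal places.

α ≈ 0.8221

The Cobb–Douglas utilities coincide, so 406^α·9^(1−α) = 515^α·3^(1−α).
Rearrange to (406/515)^α = (3/9)^(1−α) and take logs: α·-0.2378137 = (1−α)·-1.0986123.
So α/(1−α) = (-1.0986123)/(-0.2378137) = 4.6196342, and α = 4.6196342/5.6196342 ≈ 0.8221.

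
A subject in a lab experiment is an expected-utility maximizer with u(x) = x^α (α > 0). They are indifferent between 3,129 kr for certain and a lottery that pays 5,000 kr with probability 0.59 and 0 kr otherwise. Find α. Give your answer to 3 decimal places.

α ≈ 1.126

Since u(0) = 0, the lottery's EU is 0.59·5000^α.
Setting u(3129) equal to that: 3129^α = 0.59·5000^α ⇒ (3129/5000)^α = 0.59.
Taking logs: α·ln(3129/5000) = ln(0.59), so α = -0.527633 / -0.468724 ≈ 1.126.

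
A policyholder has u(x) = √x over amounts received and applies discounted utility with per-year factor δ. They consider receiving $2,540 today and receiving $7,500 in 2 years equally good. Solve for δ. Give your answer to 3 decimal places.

The payoff in 2 years is discounted by δ^2, so u(2540) = δ^2·u(7500) and δ^2 = u(2540)/u(7500).
Since u(x) = √x, δ^2 = √(2540/7500) = 0.58195.
Hence δ = (0.58195)^(1/2) = 0.76286.

δ ≈ 0.763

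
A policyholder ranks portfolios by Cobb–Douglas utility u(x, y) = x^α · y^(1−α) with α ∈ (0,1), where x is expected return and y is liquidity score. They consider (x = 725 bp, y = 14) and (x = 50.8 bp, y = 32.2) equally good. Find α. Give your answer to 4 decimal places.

Indifference: 725^α · 14^(1−α) = 50.8^α · 32.2^(1−α).
(725/50.8)^α = (32.2/14)^(1−α); take logs: α·ln(725/50.8) = (1−α)·ln(32.2/14), i.e. α·2.6582753 = (1−α)·0.8329091.
Thus α·(3.4911844) = 0.8329091, so α = 0.8329091/3.4911844 ≈ 0.2386.

α ≈ 0.2386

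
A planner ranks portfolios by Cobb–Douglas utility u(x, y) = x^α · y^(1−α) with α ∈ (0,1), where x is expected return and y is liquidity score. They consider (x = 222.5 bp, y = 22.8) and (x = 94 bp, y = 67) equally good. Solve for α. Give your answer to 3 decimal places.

The Cobb–Douglas utilities coincide, so 222.5^α·22.8^(1−α) = 94^α·67^(1−α).
(222.5/94)^α = (67/22.8)^(1−α); take logs: α·ln(222.5/94) = (1−α)·ln(67/22.8), i.e. α·0.861632 = (1−α)·1.077932.
With A = 0.861632 and B = 1.077932: α·A = (1−α)·B, so α = B/(A+B) = 1.077932/1.939564 ≈ 0.556.

α ≈ 0.556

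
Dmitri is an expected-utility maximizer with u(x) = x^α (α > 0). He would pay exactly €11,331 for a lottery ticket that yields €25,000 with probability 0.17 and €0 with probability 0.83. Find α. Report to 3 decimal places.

EU(lottery) = 0.17·25000^α + 0.83·0 = 0.17·25000^α.
Equating: 11331^α = 0.17·25000^α, i.e. 0.4532^α = 0.17.
α = ln(0.17) / ln(11331/25000) = -1.771957/-0.791333 ≈ 2.239.

α ≈ 2.239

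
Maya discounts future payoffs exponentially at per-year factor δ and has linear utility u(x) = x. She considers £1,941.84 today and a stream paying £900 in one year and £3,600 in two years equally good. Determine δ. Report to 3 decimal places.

Present value of the stream is 900·δ + 3600·δ². Indifference gives 900δ + 3600δ² = 1941.84.
That is, 3600δ² + 900δ − 1941.84 = 0, a quadratic in δ.
By the quadratic formula (taking the positive root), δ = (−900 + √28772496.00) / 7200 ≈ 0.620.

δ ≈ 0.620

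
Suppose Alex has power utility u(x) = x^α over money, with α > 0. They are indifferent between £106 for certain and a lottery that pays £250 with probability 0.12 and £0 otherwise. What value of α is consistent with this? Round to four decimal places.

α ≈ 2.4711

EU(lottery) = 0.12·250^α + 0.88·0 = 0.12·250^α.
Equating: 106^α = 0.12·250^α, i.e. 0.4240^α = 0.12.
α = ln(0.12) / ln(106/250) = -2.1202635/-0.8580218 ≈ 2.4711.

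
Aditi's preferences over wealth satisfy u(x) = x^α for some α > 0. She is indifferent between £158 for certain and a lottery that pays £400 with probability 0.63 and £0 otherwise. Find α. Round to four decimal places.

α ≈ 0.4974

The lottery's expected utility is 0.63·u(400) + 0.37·u(0) = 0.63·400^α (since u(0) = 0 for α > 0).
Equating: 158^α = 0.63·400^α, i.e. 0.3950^α = 0.63.
Taking logs: α·ln(158/400) = ln(0.63), so α = -0.4620355 / -0.9288695 ≈ 0.4974.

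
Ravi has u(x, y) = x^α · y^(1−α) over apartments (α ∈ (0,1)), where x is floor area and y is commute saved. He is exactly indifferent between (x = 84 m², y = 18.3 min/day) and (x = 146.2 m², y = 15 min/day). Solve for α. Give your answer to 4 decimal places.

Set the two utilities equal: 84^α·18.3^(1−α) = 146.2^α·15^(1−α).
Taking logs: α·ln 84 + (1−α)·ln 18.3 = α·ln 146.2 + (1−α)·ln 15, i.e. α·-0.5541587 = (1−α)·-0.1988509.
With A = -0.5541587 and B = -0.1988509: α·A = (1−α)·B, so α = B/(A+B) = -0.1988509/-0.7530096 ≈ 0.2641.

α ≈ 0.2641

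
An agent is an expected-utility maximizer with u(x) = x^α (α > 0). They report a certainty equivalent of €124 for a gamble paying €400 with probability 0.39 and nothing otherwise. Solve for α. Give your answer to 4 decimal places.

α ≈ 0.8040

EU(lottery) = 0.39·400^α + 0.61·0 = 0.39·400^α.
Equating: 124^α = 0.39·400^α, i.e. 0.3100^α = 0.39.
Take logs: α = ln 0.39 / ln(124/400) ≈ 0.803981.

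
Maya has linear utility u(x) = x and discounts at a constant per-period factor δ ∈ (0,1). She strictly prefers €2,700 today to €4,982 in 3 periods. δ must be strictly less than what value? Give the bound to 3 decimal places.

δ < 0.815

Under u(x) = x this choice says 2700 > δ^3·4982.
Dividing by 4982: δ^3 < 0.54195. Both sides are positive, so the cube root keeps the direction.
δ < 0.54195^(1/3) = 0.815.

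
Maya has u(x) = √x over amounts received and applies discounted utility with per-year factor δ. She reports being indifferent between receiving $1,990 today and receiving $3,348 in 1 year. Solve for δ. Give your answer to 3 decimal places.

Indifference means u(1990) = δ · u(3348), so δ = u(1990)/u(3348).
With u(x) = √x: δ = √1990/√3348 = √(1990/3348) = 0.77096.

δ ≈ 0.771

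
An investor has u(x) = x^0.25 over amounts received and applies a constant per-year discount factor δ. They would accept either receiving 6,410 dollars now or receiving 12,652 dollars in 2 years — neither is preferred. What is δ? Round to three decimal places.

Indifference means u(6410) = δ^2 · u(12652), so δ^2 = u(6410)/u(12652).
With u(x) = x^0.25: δ^2 = 6410^0.25/12652^0.25 = (6410/12652)^0.25 = 0.84367.
So δ = 0.84367^(1/2) ≈ 0.919.

δ ≈ 0.919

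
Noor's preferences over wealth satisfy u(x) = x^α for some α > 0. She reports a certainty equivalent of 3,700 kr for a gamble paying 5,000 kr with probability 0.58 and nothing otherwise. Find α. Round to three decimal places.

Since u(0) = 0, the lottery's EU is 0.58·5000^α.
Equating: 3700^α = 0.58·5000^α, i.e. 0.7400^α = 0.58.
α = ln(0.58) / ln(3700/5000) = -0.544727/-0.301105 ≈ 1.809.

α ≈ 1.809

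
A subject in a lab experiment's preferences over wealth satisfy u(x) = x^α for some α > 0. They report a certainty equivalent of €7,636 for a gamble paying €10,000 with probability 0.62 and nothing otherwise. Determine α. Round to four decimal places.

α ≈ 1.7724

EU(lottery) = 0.62·10000^α + 0.38·0 = 0.62·10000^α.
Equating: 7636^α = 0.62·10000^α, i.e. 0.7636^α = 0.62.
α = ln(0.62) / ln(7636/10000) = -0.4780358/-0.2697112 ≈ 1.7724.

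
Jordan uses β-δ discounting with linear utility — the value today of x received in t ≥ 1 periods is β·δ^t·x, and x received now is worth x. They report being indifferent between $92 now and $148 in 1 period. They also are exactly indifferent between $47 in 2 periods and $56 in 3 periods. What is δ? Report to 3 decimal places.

δ ≈ 0.839

The second indifference involves only future payoffs, so β cancels: β·δ^2·47 = β·δ^3·56, giving δ = 47/56 = 0.83929.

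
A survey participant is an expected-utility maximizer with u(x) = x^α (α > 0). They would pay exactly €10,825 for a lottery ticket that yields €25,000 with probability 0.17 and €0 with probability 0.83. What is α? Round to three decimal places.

Since u(0) = 0, the lottery's EU is 0.17·25000^α.
Setting u(10825) equal to that: 10825^α = 0.17·25000^α ⇒ (10825/25000)^α = 0.17.
α = ln(0.17) / ln(10825/25000) = -1.771957/-0.837018 ≈ 2.117.

α ≈ 2.117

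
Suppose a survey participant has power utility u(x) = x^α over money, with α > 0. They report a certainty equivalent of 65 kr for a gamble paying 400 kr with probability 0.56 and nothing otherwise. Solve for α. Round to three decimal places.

The lottery's expected utility is 0.56·u(400) + 0.44·u(0) = 0.56·400^α (since u(0) = 0 for α > 0).
Indifference: 65^α = 0.56·400^α, so (65/400)^α = 0.56.
Taking logs: α·ln(65/400) = ln(0.56), so α = -0.579818 / -1.817077 ≈ 0.319.

α ≈ 0.319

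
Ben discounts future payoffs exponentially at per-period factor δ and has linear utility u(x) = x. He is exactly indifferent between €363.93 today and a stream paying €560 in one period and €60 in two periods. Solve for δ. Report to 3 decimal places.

Present value of the stream is 560·δ + 60·δ². Indifference gives 560δ + 60δ² = 363.93.
Rearranged: 60δ² + 560δ − 363.93 = 0.
δ = (−560 + √(560² + 4·60·363.93)) / (2·60) = (−560 + √400943.20) / 120 ≈ 0.610.

δ ≈ 0.610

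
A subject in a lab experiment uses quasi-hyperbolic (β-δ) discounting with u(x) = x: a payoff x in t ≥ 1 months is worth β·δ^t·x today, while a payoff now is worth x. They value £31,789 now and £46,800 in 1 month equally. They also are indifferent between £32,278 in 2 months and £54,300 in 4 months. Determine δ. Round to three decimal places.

δ ≈ 0.771

From the later pair, β·δ^2·32278 = β·δ^4·54300; dividing through, δ^2 = 32278/54300 = 0.59444, so δ = 0.77100.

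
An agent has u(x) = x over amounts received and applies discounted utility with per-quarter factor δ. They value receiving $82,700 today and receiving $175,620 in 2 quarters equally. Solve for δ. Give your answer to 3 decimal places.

The payoff in 2 quarters is discounted by δ^2, so u(82700) = δ^2·u(175620) and δ^2 = u(82700)/u(175620).
With u(x) = x: δ^2 = 82700/175620 = 0.47090.
So δ = 0.47090^(1/2) ≈ 0.686.

δ ≈ 0.686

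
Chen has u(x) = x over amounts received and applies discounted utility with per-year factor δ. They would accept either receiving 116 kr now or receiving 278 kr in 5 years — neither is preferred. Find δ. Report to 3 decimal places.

The payoff in 5 years is discounted by δ^5, so u(116) = δ^5·u(278) and δ^5 = u(116)/u(278).
With u(x) = x: δ^5 = 116/278 = 0.41727.
Hence δ = (0.41727)^(1/5) = 0.83962.

δ ≈ 0.840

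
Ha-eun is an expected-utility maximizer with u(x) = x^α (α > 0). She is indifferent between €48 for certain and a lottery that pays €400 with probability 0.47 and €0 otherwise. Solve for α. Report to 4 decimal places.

α ≈ 0.3561

Since u(0) = 0, the lottery's EU is 0.47·400^α.
Setting u(48) equal to that: 48^α = 0.47·400^α ⇒ (48/400)^α = 0.47.
α = ln(0.47) / ln(48/400) = -0.7550226/-2.1202635 ≈ 0.3561.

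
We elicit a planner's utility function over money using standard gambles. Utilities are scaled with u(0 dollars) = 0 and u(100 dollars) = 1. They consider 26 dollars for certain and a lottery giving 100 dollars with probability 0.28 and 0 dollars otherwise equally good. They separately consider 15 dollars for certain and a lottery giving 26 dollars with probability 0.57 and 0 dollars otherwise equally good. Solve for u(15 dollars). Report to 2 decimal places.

The first gamble pins u(26 dollars): it must equal 0.28·1 + 0.72·0 = 0.28.
Chaining: u(15 dollars) = 0.57·0.28 + 0.43·0.00 = 0.1596.

0.16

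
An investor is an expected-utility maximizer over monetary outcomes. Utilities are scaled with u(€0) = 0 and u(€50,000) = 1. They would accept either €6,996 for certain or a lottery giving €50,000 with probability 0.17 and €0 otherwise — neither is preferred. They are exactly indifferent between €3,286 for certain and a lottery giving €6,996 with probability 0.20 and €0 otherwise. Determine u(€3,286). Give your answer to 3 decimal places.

First, u(€6,996) = 0.17·u(€50,000) + 0.83·u(€0) = 0.17.
Chaining: u(€3,286) = 0.20·0.17 + 0.80·0.00 = 0.0340.

0.034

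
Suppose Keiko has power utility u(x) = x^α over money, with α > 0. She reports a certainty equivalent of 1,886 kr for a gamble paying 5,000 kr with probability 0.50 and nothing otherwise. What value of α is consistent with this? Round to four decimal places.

The lottery's expected utility is 0.50·u(5000) + 0.50·u(0) = 0.50·5000^α (since u(0) = 0 for α > 0).
Equating: 1886^α = 0.50·5000^α, i.e. 0.3772^α = 0.50.
Take logs: α = ln 0.50 / ln(1886/5000) ≈ 0.710935.

α ≈ 0.7109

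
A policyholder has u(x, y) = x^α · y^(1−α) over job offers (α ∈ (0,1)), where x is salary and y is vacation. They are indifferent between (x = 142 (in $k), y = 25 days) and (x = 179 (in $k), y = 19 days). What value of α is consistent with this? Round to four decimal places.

Set the two utilities equal: 142^α·25^(1−α) = 179^α·19^(1−α).
(142/179)^α = (19/25)^(1−α); take logs: α·ln(142/179) = (1−α)·ln(19/25), i.e. α·-0.2315587 = (1−α)·-0.2744368.
So α/(1−α) = (-0.2744368)/(-0.2315587) = 1.1851716, and α = 1.1851716/2.1851716 ≈ 0.5424.

α ≈ 0.5424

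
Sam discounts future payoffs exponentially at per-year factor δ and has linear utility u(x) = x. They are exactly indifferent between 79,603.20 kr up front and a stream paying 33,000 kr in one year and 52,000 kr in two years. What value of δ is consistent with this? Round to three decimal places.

δ ≈ 0.960

Equating present values: 79603.20 = 33000δ + 52000δ².
Rearranged: 52000δ² + 33000δ − 79603.20 = 0.
δ = (−33000 + √(33000² + 4·52000·79603.20)) / (2·52000) = (−33000 + √17646465600.00) / 104000 ≈ 0.960.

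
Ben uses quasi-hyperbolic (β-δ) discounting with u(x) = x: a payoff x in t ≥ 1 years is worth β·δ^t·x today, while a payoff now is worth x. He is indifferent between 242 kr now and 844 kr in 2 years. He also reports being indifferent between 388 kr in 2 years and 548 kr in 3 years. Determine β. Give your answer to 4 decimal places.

β ≈ 0.5720

The second indifference involves only future payoffs, so β cancels: β·δ^2·388 = β·δ^3·548, giving δ = 388/548 = 0.70803.
Now use the now-vs-future pair: 242 = β·δ^2·844 gives β = 242/(0.50131·844) ≈ 0.5720.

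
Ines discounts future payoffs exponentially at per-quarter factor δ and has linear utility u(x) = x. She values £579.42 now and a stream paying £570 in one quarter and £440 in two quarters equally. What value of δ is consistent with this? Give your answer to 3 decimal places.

Equating present values: 579.42 = 570δ + 440δ².
That is, 440δ² + 570δ − 579.42 = 0, a quadratic in δ.
The positive root is δ = [−570 + √(570² + 4·440·579.42)] / (2·440) = (−570 + 1159.603)/880 ≈ 0.670.

δ ≈ 0.670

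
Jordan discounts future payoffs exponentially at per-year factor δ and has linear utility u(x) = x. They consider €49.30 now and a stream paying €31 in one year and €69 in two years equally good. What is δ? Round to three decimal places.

The stream is worth 31δ + 69δ² today, so 31δ + 69δ² = 49.30.
So 69δ² + 31δ − 49.30 = 0.
δ = (−31 + √(31² + 4·69·49.30)) / (2·69) = (−31 + √14567.80) / 138 ≈ 0.650.

δ ≈ 0.650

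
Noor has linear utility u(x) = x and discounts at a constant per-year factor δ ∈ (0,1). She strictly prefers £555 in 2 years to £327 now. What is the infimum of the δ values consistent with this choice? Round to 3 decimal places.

δ > 0.768

Under u(x) = x this choice says 327 < δ^2·555.
So δ^2 > 327/555 = 0.58919; taking the square root of both positive sides preserves the inequality.
δ > 0.58919^(1/2) = 0.768.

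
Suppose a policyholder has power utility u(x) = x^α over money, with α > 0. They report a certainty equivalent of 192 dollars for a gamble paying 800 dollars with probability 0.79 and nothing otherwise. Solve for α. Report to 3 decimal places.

α ≈ 0.165

EU(lottery) = 0.79·800^α + 0.21·0 = 0.79·800^α.
Setting u(192) equal to that: 192^α = 0.79·800^α ⇒ (192/800)^α = 0.79.
α = ln(0.79) / ln(192/800) = -0.235722/-1.427116 ≈ 0.165.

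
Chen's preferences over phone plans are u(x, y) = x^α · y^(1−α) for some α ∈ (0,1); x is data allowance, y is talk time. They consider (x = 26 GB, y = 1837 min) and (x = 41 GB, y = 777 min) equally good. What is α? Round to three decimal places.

Set the two utilities equal: 26^α·1837^(1−α) = 41^α·777^(1−α).
Taking logs: α·ln 26 + (1−α)·ln 1837 = α·ln 41 + (1−α)·ln 777, i.e. α·-0.455476 = (1−α)·-0.860449.
With A = -0.455476 and B = -0.860449: α·A = (1−α)·B, so α = B/(A+B) = -0.860449/-1.315925 ≈ 0.654.

α ≈ 0.654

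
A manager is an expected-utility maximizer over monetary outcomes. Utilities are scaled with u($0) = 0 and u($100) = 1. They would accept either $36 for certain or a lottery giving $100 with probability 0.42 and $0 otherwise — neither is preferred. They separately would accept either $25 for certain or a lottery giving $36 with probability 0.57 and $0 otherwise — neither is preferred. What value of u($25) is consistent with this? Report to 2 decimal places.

The first gamble pins u($36): it must equal 0.42·1 + 0.58·0 = 0.42.
The second indifference gives u($25) = 0.57·u($36) + 0.43·u($0) = 0.57·0.42 + 0.43·0.00 = 0.2394.

0.24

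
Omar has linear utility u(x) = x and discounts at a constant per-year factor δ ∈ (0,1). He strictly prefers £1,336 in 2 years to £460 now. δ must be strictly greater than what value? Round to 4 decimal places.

δ > 0.5868

Under u(x) = x this choice says 460 < δ^2·1336.
So δ^2 > 460/1336 = 0.34431; taking the square root of both positive sides preserves the inequality.
δ > (460/1336)^(1/2) ≈ 0.5868.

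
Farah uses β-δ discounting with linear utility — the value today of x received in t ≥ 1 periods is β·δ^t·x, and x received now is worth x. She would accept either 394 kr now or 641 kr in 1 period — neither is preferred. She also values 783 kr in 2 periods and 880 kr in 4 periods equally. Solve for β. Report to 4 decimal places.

β ≈ 0.6516

Both payoffs in the second observation are in the future, so β drops out: δ^2·783 = δ^4·880 ⇒ δ^2 = 783/880 = 0.88977, so δ = 0.94328.
Now use the now-vs-future pair: 394 = β·δ·641 gives β = 394/(0.94328·641) ≈ 0.6516.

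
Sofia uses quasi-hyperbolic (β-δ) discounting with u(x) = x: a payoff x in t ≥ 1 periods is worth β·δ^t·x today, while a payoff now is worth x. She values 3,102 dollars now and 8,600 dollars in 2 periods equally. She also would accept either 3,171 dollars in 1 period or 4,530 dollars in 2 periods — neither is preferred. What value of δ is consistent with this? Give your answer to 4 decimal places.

δ ≈ 0.7000

From the later pair, β·δ^1·3171 = β·δ^2·4530; dividing through, δ = 3171/4530 = 0.70000.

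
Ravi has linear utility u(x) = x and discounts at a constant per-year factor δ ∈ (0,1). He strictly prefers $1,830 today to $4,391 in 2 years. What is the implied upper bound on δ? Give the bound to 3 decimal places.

The preference means 1830 > δ^2·4391.
Hence δ^2 < 1830/4391 = 0.41676, and x ↦ x^(1/2) is increasing on (0,∞).
δ < 0.41676^(1/2) = 0.646.

δ < 0.646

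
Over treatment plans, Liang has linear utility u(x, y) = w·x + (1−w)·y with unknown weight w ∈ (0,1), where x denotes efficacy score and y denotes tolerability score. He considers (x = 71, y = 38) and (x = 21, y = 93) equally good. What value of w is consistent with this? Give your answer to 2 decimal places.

Indifference: w·71 + (1−w)·38 = w·21 + (1−w)·93.
Rearranging, 50·w − 55·(1−w) = 0.
The marginal rate of substitution is 55/50, so w = 55/(50+55) = 0.52.

w = 0.52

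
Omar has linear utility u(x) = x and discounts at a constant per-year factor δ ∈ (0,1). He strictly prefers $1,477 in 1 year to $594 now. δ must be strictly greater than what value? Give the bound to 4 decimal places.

The preference means 594 < δ·1477.
Dividing through by 1477 gives δ > 0.40217.

δ > 0.4022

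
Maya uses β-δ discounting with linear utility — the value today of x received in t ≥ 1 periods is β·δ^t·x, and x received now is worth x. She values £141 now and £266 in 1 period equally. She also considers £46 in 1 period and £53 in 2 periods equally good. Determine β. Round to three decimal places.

From the later pair, β·δ^1·46 = β·δ^2·53; dividing through, δ = 46/53 = 0.86792.
Now use the now-vs-future pair: 141 = β·δ·266 gives β = 141/(0.86792·266) ≈ 0.611.

β ≈ 0.611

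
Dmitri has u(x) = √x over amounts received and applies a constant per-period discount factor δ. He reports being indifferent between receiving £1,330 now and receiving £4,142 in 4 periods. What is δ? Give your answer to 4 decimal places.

Indifference means u(1330) = δ^4 · u(4142), so δ^4 = u(1330)/u(4142).
Since u(x) = √x, δ^4 = √(1330/4142) = 0.56666.
So δ = 0.56666^(1/4) ≈ 0.8676.

δ ≈ 0.8676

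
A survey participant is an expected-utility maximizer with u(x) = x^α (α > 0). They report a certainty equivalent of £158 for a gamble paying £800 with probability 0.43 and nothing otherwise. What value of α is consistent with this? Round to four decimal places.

α ≈ 0.5203

EU(lottery) = 0.43·800^α + 0.57·0 = 0.43·800^α.
Setting u(158) equal to that: 158^α = 0.43·800^α ⇒ (158/800)^α = 0.43.
Taking logs: α·ln(158/800) = ln(0.43), so α = -0.8439701 / -1.6220167 ≈ 0.5203.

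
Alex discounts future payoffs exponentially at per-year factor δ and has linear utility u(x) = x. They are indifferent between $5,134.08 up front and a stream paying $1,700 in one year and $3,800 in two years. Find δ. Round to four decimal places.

δ ≈ 0.9600

The stream is worth 1700δ + 3800δ² today, so 1700δ + 3800δ² = 5134.08.
So 3800δ² + 1700δ − 5134.08 = 0.
By the quadratic formula (taking the positive root), δ = (−1700 + √80928016.00) / 7600 ≈ 0.9600.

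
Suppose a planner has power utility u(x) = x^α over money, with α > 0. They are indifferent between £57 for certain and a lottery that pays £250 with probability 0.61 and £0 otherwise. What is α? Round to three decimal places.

Since u(0) = 0, the lottery's EU is 0.61·250^α.
Equating: 57^α = 0.61·250^α, i.e. 0.2280^α = 0.61.
Taking logs: α·ln(57/250) = ln(0.61), so α = -0.494296 / -1.478410 ≈ 0.334.

α ≈ 0.334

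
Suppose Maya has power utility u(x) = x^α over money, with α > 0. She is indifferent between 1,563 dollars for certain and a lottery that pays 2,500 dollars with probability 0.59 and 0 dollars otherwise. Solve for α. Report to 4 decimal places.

α ≈ 1.1234

Since u(0) = 0, the lottery's EU is 0.59·2500^α.
Indifference: 1563^α = 0.59·2500^α, so (1563/2500)^α = 0.59.
α = ln(0.59) / ln(1563/2500) = -0.5276327/-0.4696837 ≈ 1.1234.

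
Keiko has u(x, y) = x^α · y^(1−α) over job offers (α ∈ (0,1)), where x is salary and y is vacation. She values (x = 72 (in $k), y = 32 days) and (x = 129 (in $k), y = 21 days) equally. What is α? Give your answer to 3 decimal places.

Indifference: 72^α · 32^(1−α) = 129^α · 21^(1−α).
Rearrange to (72/129)^α = (21/32)^(1−α) and take logs: α·-0.583146 = (1−α)·-0.421213.
So α/(1−α) = (-0.421213)/(-0.583146) = 0.722311, and α = 0.722311/1.722311 ≈ 0.419.

α ≈ 0.419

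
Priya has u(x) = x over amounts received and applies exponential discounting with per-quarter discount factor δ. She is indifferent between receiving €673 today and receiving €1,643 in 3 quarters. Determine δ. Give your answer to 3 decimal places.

δ ≈ 0.743

Indifference means u(673) = δ^3 · u(1643), so δ^3 = u(673)/u(1643).
With u(x) = x: δ^3 = 673/1643 = 0.40962.
Taking the cube root: δ = 0.40962^(1/3) ≈ 0.743.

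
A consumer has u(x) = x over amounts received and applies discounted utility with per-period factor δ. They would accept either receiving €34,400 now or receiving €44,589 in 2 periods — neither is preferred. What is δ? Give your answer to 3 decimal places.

δ ≈ 0.878

The payoff in 2 periods is discounted by δ^2, so u(34400) = δ^2·u(44589) and δ^2 = u(34400)/u(44589).
With u(x) = x: δ^2 = 34400/44589 = 0.77149.
Taking the square root: δ = 0.77149^(1/2) ≈ 0.878.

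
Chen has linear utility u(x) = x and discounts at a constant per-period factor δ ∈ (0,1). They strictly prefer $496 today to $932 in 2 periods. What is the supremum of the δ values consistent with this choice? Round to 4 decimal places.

Comparing present values: 496 > δ^2·932.
Dividing by 932: δ^2 < 0.53219. Both sides are positive, so the square root keeps the direction.
δ < (496/932)^(1/2) ≈ 0.7295.

δ < 0.7295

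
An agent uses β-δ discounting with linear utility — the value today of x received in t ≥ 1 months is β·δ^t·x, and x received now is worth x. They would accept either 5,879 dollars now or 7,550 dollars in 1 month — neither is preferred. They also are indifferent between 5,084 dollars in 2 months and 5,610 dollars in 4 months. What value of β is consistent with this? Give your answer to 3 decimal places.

β ≈ 0.818

The second indifference involves only future payoffs, so β cancels: β·δ^2·5084 = β·δ^4·5610, giving δ^2 = 5084/5610 = 0.90624, so δ = 0.95197.
The first indifference: 5879 = β·δ·7550, so β = 5879/(δ·7550) = 5879/(0.95197·7550) ≈ 0.818.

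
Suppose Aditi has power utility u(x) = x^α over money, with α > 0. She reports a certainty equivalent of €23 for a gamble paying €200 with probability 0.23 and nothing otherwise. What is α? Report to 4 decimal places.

The lottery's expected utility is 0.23·u(200) + 0.77·u(0) = 0.23·200^α (since u(0) = 0 for α > 0).
Equating: 23^α = 0.23·200^α, i.e. 0.1150^α = 0.23.
Taking logs: α·ln(23/200) = ln(0.23), so α = -1.4696760 / -2.1628232 ≈ 0.6795.

α ≈ 0.6795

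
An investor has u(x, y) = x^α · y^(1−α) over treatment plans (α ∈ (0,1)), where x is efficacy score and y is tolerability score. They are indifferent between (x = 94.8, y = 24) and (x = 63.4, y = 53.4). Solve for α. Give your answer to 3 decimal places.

α ≈ 0.665

Indifference: 94.8^α · 24^(1−α) = 63.4^α · 53.4^(1−α).
(94.8/63.4)^α = (53.4/24)^(1−α); take logs: α·ln(94.8/63.4) = (1−α)·ln(53.4/24), i.e. α·0.402306 = (1−α)·0.799757.
So α/(1−α) = (0.799757)/(0.402306) = 1.987932, and α = 1.987932/2.987932 ≈ 0.665.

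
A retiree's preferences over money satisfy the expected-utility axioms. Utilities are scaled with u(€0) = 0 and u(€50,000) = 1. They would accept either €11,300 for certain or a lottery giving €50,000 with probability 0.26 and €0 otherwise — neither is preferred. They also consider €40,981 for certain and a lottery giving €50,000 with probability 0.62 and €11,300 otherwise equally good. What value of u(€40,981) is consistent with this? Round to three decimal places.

0.719

From the first indifference, u(€11,300) = 0.26·u(€50,000) + 0.74·u(€0) = 0.26·1 + 0.74·0 = 0.26.
Chaining: u(€40,981) = 0.62·1.00 + 0.38·0.26 = 0.7188.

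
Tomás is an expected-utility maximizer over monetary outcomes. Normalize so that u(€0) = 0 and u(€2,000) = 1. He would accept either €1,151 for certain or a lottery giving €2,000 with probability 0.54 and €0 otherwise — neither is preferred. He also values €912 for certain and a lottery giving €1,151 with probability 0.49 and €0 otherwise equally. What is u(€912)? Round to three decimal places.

The first gamble pins u(€1,151): it must equal 0.54·1 + 0.46·0 = 0.54.
Then u(€912) = 0.49·u(€1,151) + 0.51·u(€0) = 0.49·0.54 + 0.51·0.00 = 0.2646.

0.265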